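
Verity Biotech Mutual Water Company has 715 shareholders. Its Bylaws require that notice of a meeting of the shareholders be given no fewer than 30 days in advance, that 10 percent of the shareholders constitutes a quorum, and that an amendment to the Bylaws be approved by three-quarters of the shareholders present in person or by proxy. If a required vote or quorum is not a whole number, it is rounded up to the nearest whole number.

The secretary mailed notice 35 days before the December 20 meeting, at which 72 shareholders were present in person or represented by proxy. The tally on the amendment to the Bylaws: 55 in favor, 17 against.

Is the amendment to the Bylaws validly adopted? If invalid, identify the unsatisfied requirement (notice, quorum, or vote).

Notice: 35 days given; 30 required. Satisfied.
Quorum: 10% of 715 = 71.50, rounded up to 72; 72 present. Satisfied.
Vote: requires three-fourths of those present (72); 3/4 of 72 = 54, so 54 needed; 55 in favor. Satisfied.

Valid — all requirements satisfied.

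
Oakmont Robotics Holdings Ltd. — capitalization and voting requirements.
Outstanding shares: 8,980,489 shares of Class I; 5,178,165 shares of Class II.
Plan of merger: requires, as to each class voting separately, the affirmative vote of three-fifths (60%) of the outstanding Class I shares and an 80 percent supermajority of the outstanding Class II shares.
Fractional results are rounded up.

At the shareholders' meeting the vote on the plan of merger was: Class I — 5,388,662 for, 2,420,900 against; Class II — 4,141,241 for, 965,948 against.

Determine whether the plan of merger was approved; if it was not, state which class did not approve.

Not approved — the Class II shares did not give the required vote.

Class I: 3/5 of 8980489 = 5388293.40, rounded up to 5388294; 5,388,294 required, 5,388,662 in favor — approved.
Class II: 4/5 of 5178165 = 4142532; 4,142,532 required, 4,141,241 in favor — not approved.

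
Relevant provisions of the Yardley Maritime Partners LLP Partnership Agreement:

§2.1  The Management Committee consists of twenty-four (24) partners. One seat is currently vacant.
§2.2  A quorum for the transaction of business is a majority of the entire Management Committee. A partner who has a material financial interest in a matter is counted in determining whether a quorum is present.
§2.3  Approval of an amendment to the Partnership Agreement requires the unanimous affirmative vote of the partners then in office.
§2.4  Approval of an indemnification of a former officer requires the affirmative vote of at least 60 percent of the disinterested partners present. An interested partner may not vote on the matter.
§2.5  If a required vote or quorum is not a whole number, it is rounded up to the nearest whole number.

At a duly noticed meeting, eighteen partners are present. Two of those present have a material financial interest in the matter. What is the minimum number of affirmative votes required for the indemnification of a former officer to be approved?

10

The indemnification of a former officer requires three-fifths of the disinterested partners present (18 − 2 = 16).
3/5 of 16 = 9.60, rounded up to 10.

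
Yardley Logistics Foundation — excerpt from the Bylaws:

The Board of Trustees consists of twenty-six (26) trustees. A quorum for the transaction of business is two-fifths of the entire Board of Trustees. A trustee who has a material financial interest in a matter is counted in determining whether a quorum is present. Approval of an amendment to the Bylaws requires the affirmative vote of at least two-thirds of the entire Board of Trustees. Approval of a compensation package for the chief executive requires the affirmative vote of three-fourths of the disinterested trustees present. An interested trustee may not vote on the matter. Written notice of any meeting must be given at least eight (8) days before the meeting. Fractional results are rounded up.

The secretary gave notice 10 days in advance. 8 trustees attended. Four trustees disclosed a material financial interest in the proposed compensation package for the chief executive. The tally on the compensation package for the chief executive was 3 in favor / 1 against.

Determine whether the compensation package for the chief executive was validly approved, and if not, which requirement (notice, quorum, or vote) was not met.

Notice: 10 days given; 8 required (10 ≥ 8). Satisfied.
Quorum: 8 present (interested trustees count toward quorum); quorum is 11. Not satisfied.
Vote: the compensation package for the chief executive requires three-fourths of the disinterested trustees present (8 − 4 = 4). 3/4 of 4 = 3, so 3 affirmative votes are needed; 3 voted in favor. Satisfied. (Moot — without a quorum no business can be validly transacted.)

Invalid — quorum requirement not satisfied.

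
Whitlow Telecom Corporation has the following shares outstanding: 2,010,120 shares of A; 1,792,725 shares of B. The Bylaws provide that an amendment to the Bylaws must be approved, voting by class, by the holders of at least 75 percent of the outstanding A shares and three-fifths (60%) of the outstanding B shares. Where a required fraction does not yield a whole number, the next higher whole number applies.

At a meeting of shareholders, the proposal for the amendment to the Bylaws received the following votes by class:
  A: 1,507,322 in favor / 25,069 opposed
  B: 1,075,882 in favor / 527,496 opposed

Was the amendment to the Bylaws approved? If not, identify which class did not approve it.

Not approved — the A shares did not give the required vote.

A: 3/4 of 2010120 = 1507590; 1,507,590 required, 1,507,322 in favor — not approved.
B: 3/5 of 1792725 = 1075635; 1,075,635 required, 1,075,882 in favor — approved.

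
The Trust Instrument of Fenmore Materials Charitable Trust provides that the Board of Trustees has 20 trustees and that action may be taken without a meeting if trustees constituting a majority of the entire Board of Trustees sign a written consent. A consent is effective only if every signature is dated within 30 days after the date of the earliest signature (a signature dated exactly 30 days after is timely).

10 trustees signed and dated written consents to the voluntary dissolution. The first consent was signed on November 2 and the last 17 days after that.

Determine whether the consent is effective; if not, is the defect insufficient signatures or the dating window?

Not effective — insufficient signatures.

Signatures required: a majority of 20 — a majority of 20 is 11, so 11 needed; 10 signed. Insufficient.
Dating window: the latest signature is 17 days after the earliest; the limit is 30 days. Within the window.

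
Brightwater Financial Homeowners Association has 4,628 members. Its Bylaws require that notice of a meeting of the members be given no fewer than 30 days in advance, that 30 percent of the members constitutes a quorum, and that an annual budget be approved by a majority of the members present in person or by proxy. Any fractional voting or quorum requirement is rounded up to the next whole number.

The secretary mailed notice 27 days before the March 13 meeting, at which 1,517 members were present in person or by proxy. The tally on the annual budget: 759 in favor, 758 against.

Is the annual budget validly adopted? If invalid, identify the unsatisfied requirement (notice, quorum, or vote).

Invalid — notice requirement not satisfied.

Notice: 27 days given; 30 required. Not satisfied.
Quorum: 30% of 4,628 = 1,388.40, rounded up to 1,389; 1,517 present. Satisfied.
Vote: requires a majority of those present (1,517); a majority of 1517 is 759, so 759 needed; 759 in favor. Satisfied.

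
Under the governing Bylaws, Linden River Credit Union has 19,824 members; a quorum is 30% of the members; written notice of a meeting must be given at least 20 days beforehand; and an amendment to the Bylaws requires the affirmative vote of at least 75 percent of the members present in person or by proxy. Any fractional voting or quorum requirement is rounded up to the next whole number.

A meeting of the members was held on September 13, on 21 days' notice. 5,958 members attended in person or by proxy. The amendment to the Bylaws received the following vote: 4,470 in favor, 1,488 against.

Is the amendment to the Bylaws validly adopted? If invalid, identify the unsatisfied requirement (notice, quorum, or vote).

Valid — all requirements satisfied.

Notice: 21 days given; 20 required. Satisfied.
Quorum: 30% of 19,824 = 5,947.20, rounded up to 5,948; 5,958 present. Satisfied.
Vote: requires three-fourths of those present (5,958); 3/4 of 5958 = 4468.50, rounded up to 4469, so 4,469 needed; 4,470 in favor. Satisfied.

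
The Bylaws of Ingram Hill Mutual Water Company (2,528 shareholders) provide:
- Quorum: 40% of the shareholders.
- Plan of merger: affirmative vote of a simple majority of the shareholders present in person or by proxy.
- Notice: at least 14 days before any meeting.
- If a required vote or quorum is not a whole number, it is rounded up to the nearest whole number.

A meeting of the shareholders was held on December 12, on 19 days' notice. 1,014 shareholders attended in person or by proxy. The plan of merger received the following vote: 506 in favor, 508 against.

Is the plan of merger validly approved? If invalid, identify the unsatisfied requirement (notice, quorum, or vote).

Invalid — vote requirement not satisfied.

Notice: 19 days given; 14 required. Satisfied.
Quorum: 40% of 2,528 = 1,011.20, rounded up to 1,012; 1,014 present. Satisfied.
Vote: requires a majority of those present (1,014); a majority of 1014 is 508, so 508 needed; 506 in favor. Not satisfied.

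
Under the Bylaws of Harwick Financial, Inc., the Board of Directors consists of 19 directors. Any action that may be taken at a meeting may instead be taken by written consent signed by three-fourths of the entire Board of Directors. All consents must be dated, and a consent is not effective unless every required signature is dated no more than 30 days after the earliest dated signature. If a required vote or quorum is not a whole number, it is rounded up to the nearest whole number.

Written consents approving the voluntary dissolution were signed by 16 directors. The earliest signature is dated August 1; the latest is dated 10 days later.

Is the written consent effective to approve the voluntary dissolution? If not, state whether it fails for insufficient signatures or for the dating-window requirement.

Signatures required: three-fourths of 19 — 3/4 of 19 = 14.25, rounded up to 15, so 15 needed; 16 signed. Sufficient.
Dating window: the latest signature is 10 days after the earliest; the limit is 30 days. Within the window.

Effective — both the signature and dating-window requirements are satisfied.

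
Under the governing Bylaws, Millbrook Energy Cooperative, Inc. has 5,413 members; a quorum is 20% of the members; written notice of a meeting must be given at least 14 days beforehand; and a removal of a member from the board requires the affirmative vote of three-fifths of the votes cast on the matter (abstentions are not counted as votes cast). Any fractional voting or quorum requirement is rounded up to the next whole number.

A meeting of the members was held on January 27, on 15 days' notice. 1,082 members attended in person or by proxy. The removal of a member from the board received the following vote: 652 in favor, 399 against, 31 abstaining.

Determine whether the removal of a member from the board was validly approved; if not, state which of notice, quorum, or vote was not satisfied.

Notice: 15 days given; 14 required. Satisfied.
Quorum: 20% of 5,413 = 1,082.60, rounded up to 1,083; 1,082 present. Not satisfied.
Vote: requires three-fifths of the votes cast (1,082 − 31 abstaining = 1,051); 3/5 of 1051 = 630.60, rounded up to 631, so 631 needed; 652 in favor. Satisfied.

Invalid — quorum requirement not satisfied.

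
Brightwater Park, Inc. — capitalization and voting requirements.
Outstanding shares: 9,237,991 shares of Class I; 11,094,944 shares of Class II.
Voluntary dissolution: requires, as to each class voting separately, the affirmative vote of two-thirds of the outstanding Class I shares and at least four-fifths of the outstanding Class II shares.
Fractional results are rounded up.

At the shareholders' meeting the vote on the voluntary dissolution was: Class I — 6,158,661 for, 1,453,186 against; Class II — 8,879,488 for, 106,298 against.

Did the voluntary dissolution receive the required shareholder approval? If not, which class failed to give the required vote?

Approved — every class gave the required vote.

Class I: 2/3 of 9237991 = 6158660.67, rounded up to 6158661; 6,158,661 required, 6,158,661 in favor — approved.
Class II: 4/5 of 11094944 = 8875955.20, rounded up to 8875956; 8,875,956 required, 8,879,488 in favor — approved.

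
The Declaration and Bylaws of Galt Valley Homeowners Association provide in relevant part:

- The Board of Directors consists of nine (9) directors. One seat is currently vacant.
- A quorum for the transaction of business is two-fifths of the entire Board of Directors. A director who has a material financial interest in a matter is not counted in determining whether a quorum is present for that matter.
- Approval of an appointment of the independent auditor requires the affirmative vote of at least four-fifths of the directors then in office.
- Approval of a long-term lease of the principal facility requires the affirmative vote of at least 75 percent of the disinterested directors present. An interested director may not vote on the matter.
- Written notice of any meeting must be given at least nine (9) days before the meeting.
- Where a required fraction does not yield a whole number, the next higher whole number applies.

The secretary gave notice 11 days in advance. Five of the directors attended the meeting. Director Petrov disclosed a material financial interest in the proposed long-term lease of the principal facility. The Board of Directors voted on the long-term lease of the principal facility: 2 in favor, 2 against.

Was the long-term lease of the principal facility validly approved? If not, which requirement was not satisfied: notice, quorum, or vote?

Notice: 11 days given; 9 required (11 ≥ 9). Satisfied.
Quorum: 5 present, but the 1 interested director does not count, leaving 4. Quorum is 4. Satisfied.
Vote: the long-term lease of the principal facility requires three-fourths of the disinterested directors present (5 − 1 = 4). 3/4 of 4 = 3, so 3 affirmative votes are needed; 2 voted in favor. Not satisfied.

Invalid — vote requirement not satisfied.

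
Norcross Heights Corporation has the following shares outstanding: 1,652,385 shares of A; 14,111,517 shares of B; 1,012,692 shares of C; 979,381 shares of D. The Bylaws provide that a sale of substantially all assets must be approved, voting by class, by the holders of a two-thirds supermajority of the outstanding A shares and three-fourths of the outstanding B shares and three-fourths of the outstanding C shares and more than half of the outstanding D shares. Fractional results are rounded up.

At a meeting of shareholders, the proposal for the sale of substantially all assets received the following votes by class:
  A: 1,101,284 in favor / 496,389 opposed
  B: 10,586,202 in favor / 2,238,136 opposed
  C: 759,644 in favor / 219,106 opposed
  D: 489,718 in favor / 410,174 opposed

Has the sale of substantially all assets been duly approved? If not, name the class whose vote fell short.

Not approved — the A shares did not give the required vote.

A: 2/3 of 1652385 = 1101590; 1,101,590 required, 1,101,284 in favor — not approved.
B: 3/4 of 14111517 = 10583637.75, rounded up to 10583638; 10,583,638 required, 10,586,202 in favor — approved.
C: 3/4 of 1012692 = 759519; 759,519 required, 759,644 in favor — approved.
D: a majority of 979381 is 489691; 489,691 required, 489,718 in favor — approved.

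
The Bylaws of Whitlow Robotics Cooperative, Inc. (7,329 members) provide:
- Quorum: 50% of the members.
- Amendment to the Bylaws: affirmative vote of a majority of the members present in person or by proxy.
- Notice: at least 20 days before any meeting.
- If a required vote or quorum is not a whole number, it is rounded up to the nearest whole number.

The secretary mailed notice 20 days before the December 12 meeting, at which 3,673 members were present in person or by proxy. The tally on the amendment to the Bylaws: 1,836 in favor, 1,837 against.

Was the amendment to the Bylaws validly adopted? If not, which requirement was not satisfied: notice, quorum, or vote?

Invalid — vote requirement not satisfied.

Notice: 20 days given; 20 required. Satisfied.
Quorum: 50% of 7,329 = 3,664.50, rounded up to 3,665; 3,673 present. Satisfied.
Vote: requires a majority of those present (3,673); a majority of 3673 is 1837, so 1,837 needed; 1,836 in favor. Not satisfied.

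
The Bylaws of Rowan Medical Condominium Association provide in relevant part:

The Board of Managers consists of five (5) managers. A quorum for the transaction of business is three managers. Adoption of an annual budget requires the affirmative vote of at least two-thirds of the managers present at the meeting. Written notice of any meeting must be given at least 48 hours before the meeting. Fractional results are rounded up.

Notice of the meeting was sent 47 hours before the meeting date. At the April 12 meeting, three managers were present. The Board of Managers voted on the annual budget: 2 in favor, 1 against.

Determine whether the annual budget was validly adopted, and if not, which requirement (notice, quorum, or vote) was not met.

Invalid — notice requirement not satisfied.

Notice: 47 hours given; 48 required (47 < 48). Not satisfied.
Quorum: 3 present; quorum is 3. Satisfied.
Vote: the annual budget requires two-thirds of the managers present (3). 2/3 of 3 = 2, so 2 affirmative votes are needed; 2 voted in favor. Satisfied.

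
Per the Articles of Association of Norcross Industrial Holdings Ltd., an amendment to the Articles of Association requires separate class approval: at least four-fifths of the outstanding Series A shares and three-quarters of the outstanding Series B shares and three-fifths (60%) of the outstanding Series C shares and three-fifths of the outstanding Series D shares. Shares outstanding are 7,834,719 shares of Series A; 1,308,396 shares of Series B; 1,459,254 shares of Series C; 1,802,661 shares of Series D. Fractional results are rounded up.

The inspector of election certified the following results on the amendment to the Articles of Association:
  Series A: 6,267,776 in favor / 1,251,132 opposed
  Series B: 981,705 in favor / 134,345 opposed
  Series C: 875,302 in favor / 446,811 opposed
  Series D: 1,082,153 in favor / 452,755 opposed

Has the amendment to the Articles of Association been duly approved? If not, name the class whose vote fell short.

Not approved — the Series C shares did not give the required vote.

Series A: 4/5 of 7834719 = 6267775.20, rounded up to 6267776; 6,267,776 required, 6,267,776 in favor — approved.
Series B: 3/4 of 1308396 = 981297; 981,297 required, 981,705 in favor — approved.
Series C: 3/5 of 1459254 = 875552.40, rounded up to 875553; 875,553 required, 875,302 in favor — not approved.
Series D: 3/5 of 1802661 = 1081596.60, rounded up to 1081597; 1,081,597 required, 1,082,153 in favor — approved.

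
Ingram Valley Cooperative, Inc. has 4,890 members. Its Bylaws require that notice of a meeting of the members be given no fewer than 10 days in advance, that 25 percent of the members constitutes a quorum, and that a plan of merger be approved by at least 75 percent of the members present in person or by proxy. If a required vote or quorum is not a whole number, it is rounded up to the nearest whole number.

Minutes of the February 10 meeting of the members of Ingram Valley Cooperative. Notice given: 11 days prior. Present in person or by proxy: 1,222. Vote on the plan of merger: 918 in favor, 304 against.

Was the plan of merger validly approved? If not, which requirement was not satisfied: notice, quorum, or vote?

Invalid — quorum requirement not satisfied.

Notice: 11 days given; 10 required. Satisfied.
Quorum: 25% of 4,890 = 1,222.50, rounded up to 1,223; 1,222 present. Not satisfied.
Vote: requires three-fourths of those present (1,222); 3/4 of 1222 = 916.50, rounded up to 917, so 917 needed; 918 in favor. Satisfied.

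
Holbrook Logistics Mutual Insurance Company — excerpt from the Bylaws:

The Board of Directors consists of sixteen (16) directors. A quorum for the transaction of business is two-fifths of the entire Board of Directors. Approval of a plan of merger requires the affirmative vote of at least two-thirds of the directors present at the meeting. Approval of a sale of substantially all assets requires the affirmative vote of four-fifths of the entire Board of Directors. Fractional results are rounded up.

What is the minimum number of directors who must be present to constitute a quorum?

2/5 of 16 = 6.40, rounded up to 7.

7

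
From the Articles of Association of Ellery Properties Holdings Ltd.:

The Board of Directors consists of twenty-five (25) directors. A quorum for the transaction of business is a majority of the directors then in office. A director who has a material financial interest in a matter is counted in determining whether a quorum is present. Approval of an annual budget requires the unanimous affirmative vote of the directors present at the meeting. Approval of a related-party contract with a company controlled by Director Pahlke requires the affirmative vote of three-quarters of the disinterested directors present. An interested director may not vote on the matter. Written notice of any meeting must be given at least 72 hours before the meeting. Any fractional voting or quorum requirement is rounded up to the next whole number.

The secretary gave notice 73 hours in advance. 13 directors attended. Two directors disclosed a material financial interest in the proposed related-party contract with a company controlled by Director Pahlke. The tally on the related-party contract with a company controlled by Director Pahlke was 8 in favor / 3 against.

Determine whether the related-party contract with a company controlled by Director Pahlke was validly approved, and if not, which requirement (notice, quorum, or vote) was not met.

Invalid — vote requirement not satisfied.

Notice: 73 hours given; 72 required (73 ≥ 72). Satisfied.
Quorum: 13 present (interested directors count toward quorum); quorum is 13. Satisfied.
Vote: the related-party contract with a company controlled by Director Pahlke requires three-fourths of the disinterested directors present (13 − 2 = 11). 3/4 of 11 = 8.25, rounded up to 9, so 9 affirmative votes are needed; 8 voted in favor. Not satisfied.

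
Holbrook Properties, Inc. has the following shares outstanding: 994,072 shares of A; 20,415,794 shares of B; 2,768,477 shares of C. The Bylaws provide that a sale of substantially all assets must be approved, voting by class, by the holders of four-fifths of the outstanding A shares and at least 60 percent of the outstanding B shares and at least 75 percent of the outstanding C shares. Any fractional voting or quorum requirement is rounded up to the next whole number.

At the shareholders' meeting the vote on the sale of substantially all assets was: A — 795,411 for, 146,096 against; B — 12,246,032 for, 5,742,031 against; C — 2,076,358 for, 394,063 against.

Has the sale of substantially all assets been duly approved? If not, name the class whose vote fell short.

Not approved — the B shares did not give the required vote.

A: 4/5 of 994072 = 795257.60, rounded up to 795258; 795,258 required, 795,411 in favor — approved.
B: 3/5 of 20415794 = 12249476.40, rounded up to 12249477; 12,249,477 required, 12,246,032 in favor — not approved.
C: 3/4 of 2768477 = 2076357.75, rounded up to 2076358; 2,076,358 required, 2,076,358 in favor — approved.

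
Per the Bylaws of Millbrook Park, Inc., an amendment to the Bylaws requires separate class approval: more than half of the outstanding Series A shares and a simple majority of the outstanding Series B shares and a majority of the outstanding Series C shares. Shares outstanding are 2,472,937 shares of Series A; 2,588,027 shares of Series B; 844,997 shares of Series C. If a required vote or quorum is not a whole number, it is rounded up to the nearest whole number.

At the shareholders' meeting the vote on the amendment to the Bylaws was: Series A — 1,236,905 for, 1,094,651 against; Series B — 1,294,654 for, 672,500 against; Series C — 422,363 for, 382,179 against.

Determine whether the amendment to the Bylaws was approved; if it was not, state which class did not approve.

Series A: a majority of 2472937 is 1236469; 1,236,469 required, 1,236,905 in favor — approved.
Series B: a majority of 2588027 is 1294014; 1,294,014 required, 1,294,654 in favor — approved.
Series C: a majority of 844997 is 422499; 422,499 required, 422,363 in favor — not approved.

Not approved — the Series C shares did not give the required vote.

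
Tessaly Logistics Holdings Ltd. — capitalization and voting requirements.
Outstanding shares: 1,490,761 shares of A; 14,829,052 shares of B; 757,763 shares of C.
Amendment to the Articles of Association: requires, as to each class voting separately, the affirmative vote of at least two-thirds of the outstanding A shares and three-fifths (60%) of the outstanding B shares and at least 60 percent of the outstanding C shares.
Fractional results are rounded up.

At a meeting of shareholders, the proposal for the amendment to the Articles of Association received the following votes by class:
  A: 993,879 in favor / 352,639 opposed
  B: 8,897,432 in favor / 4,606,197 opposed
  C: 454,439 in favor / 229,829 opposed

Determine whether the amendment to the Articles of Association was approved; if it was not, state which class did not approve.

Not approved — the C shares did not give the required vote.

A: 2/3 of 1490761 = 993840.67, rounded up to 993841; 993,841 required, 993,879 in favor — approved.
B: 3/5 of 14829052 = 8897431.20, rounded up to 8897432; 8,897,432 required, 8,897,432 in favor — approved.
C: 3/5 of 757763 = 454657.80, rounded up to 454658; 454,658 required, 454,439 in favor — not approved.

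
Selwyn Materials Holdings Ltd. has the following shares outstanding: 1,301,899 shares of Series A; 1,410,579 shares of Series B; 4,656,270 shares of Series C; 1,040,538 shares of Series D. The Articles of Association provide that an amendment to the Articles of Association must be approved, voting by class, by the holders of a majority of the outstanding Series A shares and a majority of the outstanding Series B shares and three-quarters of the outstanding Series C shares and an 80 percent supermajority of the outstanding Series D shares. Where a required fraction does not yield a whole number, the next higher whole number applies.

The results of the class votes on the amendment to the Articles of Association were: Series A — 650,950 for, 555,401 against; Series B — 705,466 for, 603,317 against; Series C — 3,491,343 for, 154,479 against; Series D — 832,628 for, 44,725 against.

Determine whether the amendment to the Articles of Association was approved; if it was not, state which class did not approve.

Not approved — the Series C shares did not give the required vote.

Series A: a majority of 1301899 is 650950; 650,950 required, 650,950 in favor — approved.
Series B: a majority of 1410579 is 705290; 705,290 required, 705,466 in favor — approved.
Series C: 3/4 of 4656270 = 3492202.50, rounded up to 3492203; 3,492,203 required, 3,491,343 in favor — not approved.
Series D: 4/5 of 1040538 = 832430.40, rounded up to 832431; 832,431 required, 832,628 in favor — approved.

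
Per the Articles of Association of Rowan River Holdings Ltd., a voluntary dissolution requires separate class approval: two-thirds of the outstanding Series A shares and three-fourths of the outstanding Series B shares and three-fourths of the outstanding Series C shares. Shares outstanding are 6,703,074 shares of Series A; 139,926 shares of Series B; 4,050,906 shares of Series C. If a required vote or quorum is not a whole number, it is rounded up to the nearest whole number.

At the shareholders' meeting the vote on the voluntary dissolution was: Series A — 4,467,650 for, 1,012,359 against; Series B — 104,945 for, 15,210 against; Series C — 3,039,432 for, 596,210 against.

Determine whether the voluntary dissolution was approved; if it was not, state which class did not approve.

Not approved — the Series A shares did not give the required vote.

Series A: 2/3 of 6703074 = 4468716; 4,468,716 required, 4,467,650 in favor — not approved.
Series B: 3/4 of 139926 = 104944.50, rounded up to 104945; 104,945 required, 104,945 in favor — approved.
Series C: 3/4 of 4050906 = 3038179.50, rounded up to 3038180; 3,038,180 required, 3,039,432 in favor — approved.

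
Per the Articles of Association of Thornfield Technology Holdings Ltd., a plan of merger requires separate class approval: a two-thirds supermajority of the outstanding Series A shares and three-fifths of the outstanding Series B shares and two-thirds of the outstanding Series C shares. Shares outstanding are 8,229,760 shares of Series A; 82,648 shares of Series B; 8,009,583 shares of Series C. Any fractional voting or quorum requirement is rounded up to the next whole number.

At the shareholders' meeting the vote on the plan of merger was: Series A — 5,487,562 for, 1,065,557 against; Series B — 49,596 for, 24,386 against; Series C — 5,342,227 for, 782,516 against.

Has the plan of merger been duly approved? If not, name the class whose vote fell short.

Series A: 2/3 of 8229760 = 5486506.67, rounded up to 5486507; 5,486,507 required, 5,487,562 in favor — approved.
Series B: 3/5 of 82648 = 49588.80, rounded up to 49589; 49,589 required, 49,596 in favor — approved.
Series C: 2/3 of 8009583 = 5339722; 5,339,722 required, 5,342,227 in favor — approved.

Approved — every class gave the required vote.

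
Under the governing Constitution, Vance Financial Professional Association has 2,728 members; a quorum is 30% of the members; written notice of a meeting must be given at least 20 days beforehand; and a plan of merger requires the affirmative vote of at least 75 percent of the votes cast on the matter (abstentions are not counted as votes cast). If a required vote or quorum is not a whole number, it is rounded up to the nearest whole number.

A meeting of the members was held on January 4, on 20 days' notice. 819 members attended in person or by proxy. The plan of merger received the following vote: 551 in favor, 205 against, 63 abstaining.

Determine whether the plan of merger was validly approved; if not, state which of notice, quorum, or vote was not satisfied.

Notice: 20 days given; 20 required. Satisfied.
Quorum: 30% of 2,728 = 818.40, rounded up to 819; 819 present. Satisfied.
Vote: requires three-fourths of the votes cast (819 − 63 abstaining = 756); 3/4 of 756 = 567, so 567 needed; 551 in favor. Not satisfied.

Invalid — vote requirement not satisfied.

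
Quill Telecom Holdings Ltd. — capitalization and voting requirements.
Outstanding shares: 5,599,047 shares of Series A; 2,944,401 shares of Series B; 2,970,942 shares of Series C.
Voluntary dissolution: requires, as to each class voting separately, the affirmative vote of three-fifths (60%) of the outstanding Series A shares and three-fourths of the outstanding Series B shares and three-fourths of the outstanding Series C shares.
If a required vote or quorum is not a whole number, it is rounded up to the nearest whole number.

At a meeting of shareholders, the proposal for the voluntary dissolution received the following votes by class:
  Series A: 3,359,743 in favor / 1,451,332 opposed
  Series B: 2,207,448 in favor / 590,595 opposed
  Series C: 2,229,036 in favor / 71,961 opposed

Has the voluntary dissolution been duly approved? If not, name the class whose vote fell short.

Not approved — the Series B shares did not give the required vote.

Series A: 3/5 of 5599047 = 3359428.20, rounded up to 3359429; 3,359,429 required, 3,359,743 in favor — approved.
Series B: 3/4 of 2944401 = 2208300.75, rounded up to 2208301; 2,208,301 required, 2,207,448 in favor — not approved.
Series C: 3/4 of 2970942 = 2228206.50, rounded up to 2228207; 2,228,207 required, 2,229,036 in favor — approved.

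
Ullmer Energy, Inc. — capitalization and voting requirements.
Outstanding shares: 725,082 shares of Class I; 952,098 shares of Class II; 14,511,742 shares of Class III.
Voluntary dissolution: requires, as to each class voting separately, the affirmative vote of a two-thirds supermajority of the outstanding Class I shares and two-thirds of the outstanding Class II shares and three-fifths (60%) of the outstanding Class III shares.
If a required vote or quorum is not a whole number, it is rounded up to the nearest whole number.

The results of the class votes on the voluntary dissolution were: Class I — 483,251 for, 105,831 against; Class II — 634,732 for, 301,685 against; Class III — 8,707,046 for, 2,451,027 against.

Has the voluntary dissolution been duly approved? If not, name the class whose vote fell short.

Not approved — the Class I shares did not give the required vote.

Class I: 2/3 of 725082 = 483388; 483,388 required, 483,251 in favor — not approved.
Class II: 2/3 of 952098 = 634732; 634,732 required, 634,732 in favor — approved.
Class III: 3/5 of 14511742 = 8707045.20, rounded up to 8707046; 8,707,046 required, 8,707,046 in favor — approved.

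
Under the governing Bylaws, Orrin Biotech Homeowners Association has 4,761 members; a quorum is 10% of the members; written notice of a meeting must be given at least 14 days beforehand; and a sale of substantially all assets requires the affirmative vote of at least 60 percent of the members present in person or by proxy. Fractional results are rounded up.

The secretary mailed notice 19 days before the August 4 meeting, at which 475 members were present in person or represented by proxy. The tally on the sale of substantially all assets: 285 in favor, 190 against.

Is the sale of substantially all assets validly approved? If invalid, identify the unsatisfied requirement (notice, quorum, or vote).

Invalid — quorum requirement not satisfied.

Notice: 19 days given; 14 required. Satisfied.
Quorum: 10% of 4,761 = 476.10, rounded up to 477; 475 present. Not satisfied.
Vote: requires three-fifths of those present (475); 3/5 of 475 = 285, so 285 needed; 285 in favor. Satisfied.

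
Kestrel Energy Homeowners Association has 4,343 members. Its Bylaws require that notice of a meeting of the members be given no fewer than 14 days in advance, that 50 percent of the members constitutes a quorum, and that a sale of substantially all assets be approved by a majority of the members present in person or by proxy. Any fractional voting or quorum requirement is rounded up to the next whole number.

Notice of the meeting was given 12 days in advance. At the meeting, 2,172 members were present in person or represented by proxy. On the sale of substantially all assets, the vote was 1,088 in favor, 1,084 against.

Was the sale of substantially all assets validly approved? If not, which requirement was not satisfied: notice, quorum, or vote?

Invalid — notice requirement not satisfied.

Notice: 12 days given; 14 required. Not satisfied.
Quorum: 50% of 4,343 = 2,171.50, rounded up to 2,172; 2,172 present. Satisfied.
Vote: requires a majority of those present (2,172); a majority of 2172 is 1087, so 1,087 needed; 1,088 in favor. Satisfied.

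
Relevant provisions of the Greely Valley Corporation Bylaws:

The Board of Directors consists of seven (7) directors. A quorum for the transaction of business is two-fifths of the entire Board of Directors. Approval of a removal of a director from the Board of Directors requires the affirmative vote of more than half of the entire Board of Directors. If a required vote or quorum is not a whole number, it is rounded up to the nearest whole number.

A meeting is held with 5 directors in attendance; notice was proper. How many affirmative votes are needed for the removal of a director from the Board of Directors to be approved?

4

The removal of a director from the Board of Directors requires a majority of the entire Board of Directors (7).
A majority of 7 is 4.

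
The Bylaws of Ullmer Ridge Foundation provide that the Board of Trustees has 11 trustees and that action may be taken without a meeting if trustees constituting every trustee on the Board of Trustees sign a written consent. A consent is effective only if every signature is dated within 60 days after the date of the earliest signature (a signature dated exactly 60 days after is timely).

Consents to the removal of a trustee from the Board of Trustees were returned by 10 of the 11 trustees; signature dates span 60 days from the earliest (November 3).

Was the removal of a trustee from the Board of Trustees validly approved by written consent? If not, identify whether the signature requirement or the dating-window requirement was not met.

Signatures required: all of 11 — unanimous means all 11, so 11 needed; 10 signed. Insufficient.
Dating window: the latest signature is 60 days after the earliest; the limit is 60 days. Within the window.

Not effective — insufficient signatures.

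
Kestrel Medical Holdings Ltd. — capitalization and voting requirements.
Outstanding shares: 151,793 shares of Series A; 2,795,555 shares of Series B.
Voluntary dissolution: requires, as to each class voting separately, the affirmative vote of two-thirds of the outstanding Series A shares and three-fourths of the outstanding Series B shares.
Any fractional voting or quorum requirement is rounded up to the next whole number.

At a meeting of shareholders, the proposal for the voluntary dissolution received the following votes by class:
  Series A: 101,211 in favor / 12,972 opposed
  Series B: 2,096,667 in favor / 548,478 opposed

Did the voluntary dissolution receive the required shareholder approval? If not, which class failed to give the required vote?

Approved — every class gave the required vote.

Series A: 2/3 of 151793 = 101195.33, rounded up to 101196; 101,196 required, 101,211 in favor — approved.
Series B: 3/4 of 2795555 = 2096666.25, rounded up to 2096667; 2,096,667 required, 2,096,667 in favor — approved.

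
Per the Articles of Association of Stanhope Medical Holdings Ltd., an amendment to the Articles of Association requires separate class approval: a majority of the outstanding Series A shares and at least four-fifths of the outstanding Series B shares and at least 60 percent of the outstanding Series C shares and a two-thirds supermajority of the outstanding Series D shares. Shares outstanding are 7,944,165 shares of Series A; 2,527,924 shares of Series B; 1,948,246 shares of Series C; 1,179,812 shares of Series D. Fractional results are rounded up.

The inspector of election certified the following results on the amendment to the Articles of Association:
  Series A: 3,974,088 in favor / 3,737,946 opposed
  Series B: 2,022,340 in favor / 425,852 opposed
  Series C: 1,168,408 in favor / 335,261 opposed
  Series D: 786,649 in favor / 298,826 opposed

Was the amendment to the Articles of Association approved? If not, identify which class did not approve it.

Series A: a majority of 7944165 is 3972083; 3,972,083 required, 3,974,088 in favor — approved.
Series B: 4/5 of 2527924 = 2022339.20, rounded up to 2022340; 2,022,340 required, 2,022,340 in favor — approved.
Series C: 3/5 of 1948246 = 1168947.60, rounded up to 1168948; 1,168,948 required, 1,168,408 in favor — not approved.
Series D: 2/3 of 1179812 = 786541.33, rounded up to 786542; 786,542 required, 786,649 in favor — approved.

Not approved — the Series C shares did not give the required vote.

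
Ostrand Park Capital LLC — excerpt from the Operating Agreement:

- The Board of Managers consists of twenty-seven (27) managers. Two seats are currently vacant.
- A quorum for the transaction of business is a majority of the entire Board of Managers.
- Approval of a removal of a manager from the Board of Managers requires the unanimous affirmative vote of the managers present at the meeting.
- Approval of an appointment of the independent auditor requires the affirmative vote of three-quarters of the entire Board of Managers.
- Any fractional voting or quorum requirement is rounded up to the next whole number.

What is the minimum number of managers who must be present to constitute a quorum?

A majority of 27 is 14.

14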